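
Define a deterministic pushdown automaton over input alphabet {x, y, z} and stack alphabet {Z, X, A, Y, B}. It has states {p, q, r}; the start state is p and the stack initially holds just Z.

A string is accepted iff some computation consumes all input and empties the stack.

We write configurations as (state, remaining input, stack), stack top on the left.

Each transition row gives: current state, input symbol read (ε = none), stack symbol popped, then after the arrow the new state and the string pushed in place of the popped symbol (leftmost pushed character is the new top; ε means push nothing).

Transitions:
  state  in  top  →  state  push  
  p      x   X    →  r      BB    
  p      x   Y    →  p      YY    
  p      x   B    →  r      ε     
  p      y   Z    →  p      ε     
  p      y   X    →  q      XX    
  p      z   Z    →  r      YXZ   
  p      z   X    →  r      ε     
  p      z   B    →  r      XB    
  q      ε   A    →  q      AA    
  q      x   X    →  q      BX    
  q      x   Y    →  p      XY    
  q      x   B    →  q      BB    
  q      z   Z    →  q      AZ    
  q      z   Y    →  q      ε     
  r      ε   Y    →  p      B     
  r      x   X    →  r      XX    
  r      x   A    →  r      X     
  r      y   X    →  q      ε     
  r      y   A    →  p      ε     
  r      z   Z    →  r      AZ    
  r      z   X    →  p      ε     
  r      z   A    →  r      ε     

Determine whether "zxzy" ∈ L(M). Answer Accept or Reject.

Accept

(p, zxzy, Z)
  read z, top Z: go to r, push YXZ → (r, xzy, YXZ)
  ε-move, top Y: go to p, push B → (p, xzy, BXZ)
  read x, top B: go to r, push ε → (r, zy, XZ)
  read z, top X: go to p, push ε → (p, y, Z)
  read y, top Z: go to p, push ε → (p, ε, ε)
All input consumed and the stack is empty.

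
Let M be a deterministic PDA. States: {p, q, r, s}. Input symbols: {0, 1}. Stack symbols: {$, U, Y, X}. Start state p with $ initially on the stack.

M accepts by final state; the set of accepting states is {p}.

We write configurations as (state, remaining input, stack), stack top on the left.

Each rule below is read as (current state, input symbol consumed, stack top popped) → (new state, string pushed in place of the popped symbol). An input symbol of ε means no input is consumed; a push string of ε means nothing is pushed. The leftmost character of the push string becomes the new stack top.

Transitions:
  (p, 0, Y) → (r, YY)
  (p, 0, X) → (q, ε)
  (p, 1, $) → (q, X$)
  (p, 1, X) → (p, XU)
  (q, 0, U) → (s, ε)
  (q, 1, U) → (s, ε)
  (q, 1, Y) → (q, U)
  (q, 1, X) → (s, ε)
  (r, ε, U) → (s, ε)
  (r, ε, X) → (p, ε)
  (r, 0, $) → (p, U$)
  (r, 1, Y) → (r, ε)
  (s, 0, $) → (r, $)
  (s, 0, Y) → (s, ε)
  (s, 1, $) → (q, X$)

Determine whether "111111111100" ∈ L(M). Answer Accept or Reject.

Accept

(p, 111111111100, $)
  read 1, top $: go to q, push X$ → (q, 11111111100, X$)
  read 1, top X: go to s, push ε → (s, 1111111100, $)
  read 1, top $: go to q, push X$ → (q, 111111100, X$)
  read 1, top X: go to s, push ε → (s, 11111100, $)
  read 1, top $: go to q, push X$ → (q, 1111100, X$)
  read 1, top X: go to s, push ε → (s, 111100, $)
  read 1, top $: go to q, push X$ → (q, 11100, X$)
  read 1, top X: go to s, push ε → (s, 1100, $)
  read 1, top $: go to q, push X$ → (q, 100, X$)
  read 1, top X: go to s, push ε → (s, 00, $)
  read 0, top $: go to r, push $ → (r, 0, $)
  read 0, top $: go to p, push U$ → (p, ε, U$)
All input consumed; state p ∈ F.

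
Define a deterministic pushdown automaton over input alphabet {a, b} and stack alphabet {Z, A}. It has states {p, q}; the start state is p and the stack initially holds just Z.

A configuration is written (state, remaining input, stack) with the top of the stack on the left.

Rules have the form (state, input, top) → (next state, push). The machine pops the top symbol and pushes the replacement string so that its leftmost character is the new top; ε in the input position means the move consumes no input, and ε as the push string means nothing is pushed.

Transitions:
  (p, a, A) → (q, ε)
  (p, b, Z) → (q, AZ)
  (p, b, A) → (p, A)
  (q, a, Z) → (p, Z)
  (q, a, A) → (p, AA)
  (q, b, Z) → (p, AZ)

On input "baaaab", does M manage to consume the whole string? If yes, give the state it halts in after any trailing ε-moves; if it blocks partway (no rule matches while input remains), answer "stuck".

(p, baaaab, Z)
  read b, top Z: go to q, push AZ → (q, aaaab, AZ)
  read a, top A: go to p, push AA → (p, aaab, AAZ)
  read a, top A: go to q, push ε → (q, aab, AZ)
  read a, top A: go to p, push AA → (p, ab, AAZ)
  read a, top A: go to q, push ε → (q, b, AZ)
No transition for (q, b, top A); M blocks with input b remaining.

stuck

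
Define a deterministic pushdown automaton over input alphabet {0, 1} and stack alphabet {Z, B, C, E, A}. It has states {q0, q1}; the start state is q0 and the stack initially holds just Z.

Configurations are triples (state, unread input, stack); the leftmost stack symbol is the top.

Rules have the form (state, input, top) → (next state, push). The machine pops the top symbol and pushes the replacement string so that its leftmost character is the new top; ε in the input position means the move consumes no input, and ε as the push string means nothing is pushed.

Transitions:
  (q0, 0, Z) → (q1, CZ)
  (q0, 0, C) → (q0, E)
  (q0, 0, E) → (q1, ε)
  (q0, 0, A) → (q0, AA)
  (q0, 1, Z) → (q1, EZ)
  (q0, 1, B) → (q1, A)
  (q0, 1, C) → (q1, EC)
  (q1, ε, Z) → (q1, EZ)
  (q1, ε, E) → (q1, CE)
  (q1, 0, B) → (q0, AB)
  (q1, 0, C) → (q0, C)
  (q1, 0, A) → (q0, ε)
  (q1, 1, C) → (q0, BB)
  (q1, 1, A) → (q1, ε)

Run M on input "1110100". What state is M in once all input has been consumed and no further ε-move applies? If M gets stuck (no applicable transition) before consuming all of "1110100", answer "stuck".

q1

(q0, 1110100, Z)
  read 1, top Z: go to q1, push EZ → (q1, 110100, EZ)
  ε-move, top E: go to q1, push CE → (q1, 110100, CEZ)
  read 1, top C: go to q0, push BB → (q0, 10100, BBEZ)
  read 1, top B: go to q1, push A → (q1, 0100, ABEZ)
  read 0, top A: go to q0, push ε → (q0, 100, BEZ)
  read 1, top B: go to q1, push A → (q1, 00, AEZ)
  read 0, top A: go to q0, push ε → (q0, 0, EZ)
  read 0, top E: go to q1, push ε → (q1, ε, Z)
  ε-move, top Z: go to q1, push EZ → (q1, ε, EZ)
  ε-move, top E: go to q1, push CE → (q1, ε, CEZ)
All input consumed; M is in state q1.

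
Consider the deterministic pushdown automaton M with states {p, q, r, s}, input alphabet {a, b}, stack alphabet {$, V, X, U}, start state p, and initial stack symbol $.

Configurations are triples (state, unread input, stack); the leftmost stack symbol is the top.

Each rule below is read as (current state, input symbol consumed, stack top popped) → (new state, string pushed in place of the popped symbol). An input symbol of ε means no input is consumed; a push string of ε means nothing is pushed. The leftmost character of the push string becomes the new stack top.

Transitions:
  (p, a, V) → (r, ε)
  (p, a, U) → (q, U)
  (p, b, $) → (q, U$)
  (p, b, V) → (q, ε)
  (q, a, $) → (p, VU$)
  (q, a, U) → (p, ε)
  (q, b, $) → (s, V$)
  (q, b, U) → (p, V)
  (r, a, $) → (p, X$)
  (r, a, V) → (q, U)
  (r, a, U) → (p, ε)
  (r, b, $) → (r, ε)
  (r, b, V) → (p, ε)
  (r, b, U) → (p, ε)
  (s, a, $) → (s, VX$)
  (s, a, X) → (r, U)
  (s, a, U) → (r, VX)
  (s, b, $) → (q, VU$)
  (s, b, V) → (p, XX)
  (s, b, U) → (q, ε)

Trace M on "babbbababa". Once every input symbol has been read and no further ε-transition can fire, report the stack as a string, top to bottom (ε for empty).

$

(p, babbbababa, $) ⊢ (q, abbbababa, U$) ⊢ (p, bbbababa, $) ⊢ (q, bbababa, U$) ⊢ (p, bababa, V$) ⊢ (q, ababa, $) ⊢ (p, baba, VU$) ⊢ (q, aba, U$) ⊢ (p, ba, $) ⊢ (q, a, U$) ⊢ (p, ε, $)
All input consumed in state p with stack $.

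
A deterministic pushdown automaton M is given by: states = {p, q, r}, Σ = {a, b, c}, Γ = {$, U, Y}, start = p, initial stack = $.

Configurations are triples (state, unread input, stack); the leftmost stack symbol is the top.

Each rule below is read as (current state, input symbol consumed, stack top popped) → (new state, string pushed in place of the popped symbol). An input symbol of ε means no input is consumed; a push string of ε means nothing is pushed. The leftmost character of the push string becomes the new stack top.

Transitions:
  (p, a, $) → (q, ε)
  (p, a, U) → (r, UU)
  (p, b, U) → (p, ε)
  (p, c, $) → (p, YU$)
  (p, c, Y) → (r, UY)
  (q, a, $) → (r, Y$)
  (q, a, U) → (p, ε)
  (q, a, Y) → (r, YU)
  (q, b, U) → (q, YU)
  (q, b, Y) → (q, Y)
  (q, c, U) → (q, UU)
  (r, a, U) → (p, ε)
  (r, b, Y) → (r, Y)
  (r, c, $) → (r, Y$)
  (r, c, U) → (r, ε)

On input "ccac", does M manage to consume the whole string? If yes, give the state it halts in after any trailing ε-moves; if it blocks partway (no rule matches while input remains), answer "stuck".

r

(p, ccac, $)
  read c, top $: go to p, push YU$ → (p, cac, YU$)
  read c, top Y: go to r, push UY → (r, ac, UYU$)
  read a, top U: go to p, push ε → (p, c, YU$)
  read c, top Y: go to r, push UY → (r, ε, UYU$)
All input consumed; M is in state r.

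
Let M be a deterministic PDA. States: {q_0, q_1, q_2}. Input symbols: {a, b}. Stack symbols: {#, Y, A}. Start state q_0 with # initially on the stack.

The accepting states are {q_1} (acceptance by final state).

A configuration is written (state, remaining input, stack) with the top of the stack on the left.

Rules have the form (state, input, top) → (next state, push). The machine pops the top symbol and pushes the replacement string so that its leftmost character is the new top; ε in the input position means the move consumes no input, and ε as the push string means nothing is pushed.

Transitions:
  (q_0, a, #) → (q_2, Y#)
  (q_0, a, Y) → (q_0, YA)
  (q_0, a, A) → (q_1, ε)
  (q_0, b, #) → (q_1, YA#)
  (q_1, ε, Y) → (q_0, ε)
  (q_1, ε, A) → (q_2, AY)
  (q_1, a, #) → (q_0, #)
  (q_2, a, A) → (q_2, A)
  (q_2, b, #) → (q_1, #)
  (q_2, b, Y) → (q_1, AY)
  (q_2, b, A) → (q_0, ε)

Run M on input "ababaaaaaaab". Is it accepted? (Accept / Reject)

(q_0, ababaaaaaaab, #)
  read a, top #: go to q_2, push Y# → (q_2, babaaaaaaab, Y#)
  read b, top Y: go to q_1, push AY → (q_1, abaaaaaaab, AY#)
  ε-move, top A: go to q_2, push AY → (q_2, abaaaaaaab, AYY#)
  read a, top A: go to q_2, push A → (q_2, baaaaaaab, AYY#)
  read b, top A: go to q_0, push ε → (q_0, aaaaaaab, YY#)
  read a, top Y: go to q_0, push YA → (q_0, aaaaaab, YAY#)
  read a, top Y: go to q_0, push YA → (q_0, aaaaab, YAAY#)
  read a, top Y: go to q_0, push YA → (q_0, aaaab, YAAAY#)
  read a, top Y: go to q_0, push YA → (q_0, aaab, YAAAAY#)
  read a, top Y: go to q_0, push YA → (q_0, aab, YAAAAAY#)
  read a, top Y: go to q_0, push YA → (q_0, ab, YAAAAAAY#)
  read a, top Y: go to q_0, push YA → (q_0, b, YAAAAAAAY#)
No transition applies at (q_0, b, YAAAAAAAY#); input not fully consumed.

Reject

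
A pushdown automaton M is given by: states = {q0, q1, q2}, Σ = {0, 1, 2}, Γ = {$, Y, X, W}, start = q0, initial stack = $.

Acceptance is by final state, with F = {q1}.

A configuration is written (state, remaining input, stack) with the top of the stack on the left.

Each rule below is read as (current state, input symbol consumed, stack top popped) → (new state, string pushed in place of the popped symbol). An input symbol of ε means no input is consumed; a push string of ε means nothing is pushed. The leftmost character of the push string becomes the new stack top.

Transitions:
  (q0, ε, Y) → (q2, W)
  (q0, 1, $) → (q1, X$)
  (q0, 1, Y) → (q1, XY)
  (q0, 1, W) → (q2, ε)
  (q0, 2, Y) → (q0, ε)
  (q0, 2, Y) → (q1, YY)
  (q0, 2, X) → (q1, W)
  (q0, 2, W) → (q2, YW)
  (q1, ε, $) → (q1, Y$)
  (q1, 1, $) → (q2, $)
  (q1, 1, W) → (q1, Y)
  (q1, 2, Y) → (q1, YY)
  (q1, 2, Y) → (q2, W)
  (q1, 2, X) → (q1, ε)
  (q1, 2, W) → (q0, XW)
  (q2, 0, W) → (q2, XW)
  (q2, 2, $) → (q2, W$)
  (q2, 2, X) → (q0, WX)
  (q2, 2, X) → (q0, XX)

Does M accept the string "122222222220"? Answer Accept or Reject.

Reject

No computation consumes all input and reaches a final state.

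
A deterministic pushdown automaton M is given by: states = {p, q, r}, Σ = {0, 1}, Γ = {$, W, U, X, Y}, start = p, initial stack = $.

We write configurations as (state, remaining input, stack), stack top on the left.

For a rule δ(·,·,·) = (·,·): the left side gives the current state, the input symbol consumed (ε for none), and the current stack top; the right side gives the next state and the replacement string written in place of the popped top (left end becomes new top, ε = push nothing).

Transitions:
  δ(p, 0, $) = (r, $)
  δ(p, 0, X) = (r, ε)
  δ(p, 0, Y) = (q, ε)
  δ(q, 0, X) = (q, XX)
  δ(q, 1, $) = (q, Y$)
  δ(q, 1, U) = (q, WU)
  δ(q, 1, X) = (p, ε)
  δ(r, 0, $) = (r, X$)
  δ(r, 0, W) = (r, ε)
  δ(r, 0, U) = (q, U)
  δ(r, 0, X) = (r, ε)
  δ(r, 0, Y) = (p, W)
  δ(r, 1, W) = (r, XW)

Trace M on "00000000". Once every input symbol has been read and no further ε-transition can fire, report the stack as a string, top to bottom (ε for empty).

X$

(p, 00000000, $) ⊢ (r, 0000000, $) ⊢ (r, 000000, X$) ⊢ (r, 00000, $) ⊢ (r, 0000, X$) ⊢ (r, 000, $) ⊢ (r, 00, X$) ⊢ (r, 0, $) ⊢ (r, ε, X$)
All input consumed in state r with stack X$.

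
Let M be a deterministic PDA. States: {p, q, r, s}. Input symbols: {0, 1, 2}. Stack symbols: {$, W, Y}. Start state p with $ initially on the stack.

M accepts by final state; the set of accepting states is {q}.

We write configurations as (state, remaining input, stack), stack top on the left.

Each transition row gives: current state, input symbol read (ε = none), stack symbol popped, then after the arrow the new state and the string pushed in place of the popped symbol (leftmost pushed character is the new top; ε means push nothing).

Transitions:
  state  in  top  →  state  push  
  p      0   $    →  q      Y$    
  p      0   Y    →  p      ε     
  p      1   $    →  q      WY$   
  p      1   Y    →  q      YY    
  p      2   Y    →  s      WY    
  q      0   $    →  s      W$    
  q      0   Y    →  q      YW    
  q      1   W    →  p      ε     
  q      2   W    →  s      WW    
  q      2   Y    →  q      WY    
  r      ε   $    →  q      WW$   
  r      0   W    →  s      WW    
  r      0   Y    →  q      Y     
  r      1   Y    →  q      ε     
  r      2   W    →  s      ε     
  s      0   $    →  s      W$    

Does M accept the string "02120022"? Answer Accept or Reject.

Reject

(p, 02120022, $)
  read 0, top $: go to q, push Y$ → (q, 2120022, Y$)
  read 2, top Y: go to q, push WY → (q, 120022, WY$)
  read 1, top W: go to p, push ε → (p, 20022, Y$)
  read 2, top Y: go to s, push WY → (s, 0022, WY$)
No transition applies at (s, 0022, WY$); input not fully consumed.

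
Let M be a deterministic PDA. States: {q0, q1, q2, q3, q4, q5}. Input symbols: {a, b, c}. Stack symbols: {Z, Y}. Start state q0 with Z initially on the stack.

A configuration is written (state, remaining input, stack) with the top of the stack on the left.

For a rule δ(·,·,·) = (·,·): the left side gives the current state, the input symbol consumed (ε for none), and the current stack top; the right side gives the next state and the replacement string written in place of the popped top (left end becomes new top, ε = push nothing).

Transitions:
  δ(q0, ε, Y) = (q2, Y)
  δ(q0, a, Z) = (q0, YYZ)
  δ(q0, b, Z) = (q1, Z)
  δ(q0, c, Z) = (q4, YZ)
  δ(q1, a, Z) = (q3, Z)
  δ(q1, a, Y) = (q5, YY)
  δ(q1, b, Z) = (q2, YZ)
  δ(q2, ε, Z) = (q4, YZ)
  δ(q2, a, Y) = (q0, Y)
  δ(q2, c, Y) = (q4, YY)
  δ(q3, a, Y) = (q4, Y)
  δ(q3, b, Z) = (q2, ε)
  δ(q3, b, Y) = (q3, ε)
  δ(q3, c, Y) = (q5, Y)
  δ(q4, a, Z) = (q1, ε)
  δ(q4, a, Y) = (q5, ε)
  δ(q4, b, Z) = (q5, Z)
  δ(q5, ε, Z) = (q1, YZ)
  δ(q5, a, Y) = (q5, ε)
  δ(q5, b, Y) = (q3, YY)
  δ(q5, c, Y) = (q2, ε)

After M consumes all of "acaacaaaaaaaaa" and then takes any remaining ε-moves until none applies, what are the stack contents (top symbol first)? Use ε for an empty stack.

YZ

(q0, acaacaaaaaaaaa, Z)
  read a, top Z: go to q0, push YYZ → (q0, caacaaaaaaaaa, YYZ)
  ε-move, top Y: go to q2, push Y → (q2, caacaaaaaaaaa, YYZ)
  read c, top Y: go to q4, push YY → (q4, aacaaaaaaaaa, YYYZ)
  read a, top Y: go to q5, push ε → (q5, acaaaaaaaaa, YYZ)
  read a, top Y: go to q5, push ε → (q5, caaaaaaaaa, YZ)
  read c, top Y: go to q2, push ε → (q2, aaaaaaaaa, Z)
  ε-move, top Z: go to q4, push YZ → (q4, aaaaaaaaa, YZ)
  read a, top Y: go to q5, push ε → (q5, aaaaaaaa, Z)
  ε-move, top Z: go to q1, push YZ → (q1, aaaaaaaa, YZ)
  read a, top Y: go to q5, push YY → (q5, aaaaaaa, YYZ)
  read a, top Y: go to q5, push ε → (q5, aaaaaa, YZ)
  read a, top Y: go to q5, push ε → (q5, aaaaa, Z)
  ε-move, top Z: go to q1, push YZ → (q1, aaaaa, YZ)
  read a, top Y: go to q5, push YY → (q5, aaaa, YYZ)
  read a, top Y: go to q5, push ε → (q5, aaa, YZ)
  read a, top Y: go to q5, push ε → (q5, aa, Z)
  ε-move, top Z: go to q1, push YZ → (q1, aa, YZ)
  read a, top Y: go to q5, push YY → (q5, a, YYZ)
  read a, top Y: go to q5, push ε → (q5, ε, YZ)
All input consumed in state q5 with stack YZ.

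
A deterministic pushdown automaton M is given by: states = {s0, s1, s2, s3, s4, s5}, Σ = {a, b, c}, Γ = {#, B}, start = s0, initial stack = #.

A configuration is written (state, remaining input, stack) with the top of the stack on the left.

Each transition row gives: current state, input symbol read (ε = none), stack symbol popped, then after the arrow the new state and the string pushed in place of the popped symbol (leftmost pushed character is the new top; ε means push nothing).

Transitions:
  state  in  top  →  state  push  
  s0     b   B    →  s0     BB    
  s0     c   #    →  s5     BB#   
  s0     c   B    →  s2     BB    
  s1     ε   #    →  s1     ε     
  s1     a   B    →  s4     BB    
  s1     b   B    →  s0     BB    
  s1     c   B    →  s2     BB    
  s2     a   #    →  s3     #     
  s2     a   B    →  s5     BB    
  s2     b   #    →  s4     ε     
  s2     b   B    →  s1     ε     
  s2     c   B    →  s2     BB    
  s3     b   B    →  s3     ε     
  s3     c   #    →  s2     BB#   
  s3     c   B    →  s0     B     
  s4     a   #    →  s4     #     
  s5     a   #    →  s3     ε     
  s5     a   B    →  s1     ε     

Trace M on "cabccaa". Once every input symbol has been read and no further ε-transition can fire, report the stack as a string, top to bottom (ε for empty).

BBBB#

(s0, cabccaa, #)
  read c, top #: go to s5, push BB# → (s5, abccaa, BB#)
  read a, top B: go to s1, push ε → (s1, bccaa, B#)
  read b, top B: go to s0, push BB → (s0, ccaa, BB#)
  read c, top B: go to s2, push BB → (s2, caa, BBB#)
  read c, top B: go to s2, push BB → (s2, aa, BBBB#)
  read a, top B: go to s5, push BB → (s5, a, BBBBB#)
  read a, top B: go to s1, push ε → (s1, ε, BBBB#)
All input consumed in state s1 with stack BBBB#.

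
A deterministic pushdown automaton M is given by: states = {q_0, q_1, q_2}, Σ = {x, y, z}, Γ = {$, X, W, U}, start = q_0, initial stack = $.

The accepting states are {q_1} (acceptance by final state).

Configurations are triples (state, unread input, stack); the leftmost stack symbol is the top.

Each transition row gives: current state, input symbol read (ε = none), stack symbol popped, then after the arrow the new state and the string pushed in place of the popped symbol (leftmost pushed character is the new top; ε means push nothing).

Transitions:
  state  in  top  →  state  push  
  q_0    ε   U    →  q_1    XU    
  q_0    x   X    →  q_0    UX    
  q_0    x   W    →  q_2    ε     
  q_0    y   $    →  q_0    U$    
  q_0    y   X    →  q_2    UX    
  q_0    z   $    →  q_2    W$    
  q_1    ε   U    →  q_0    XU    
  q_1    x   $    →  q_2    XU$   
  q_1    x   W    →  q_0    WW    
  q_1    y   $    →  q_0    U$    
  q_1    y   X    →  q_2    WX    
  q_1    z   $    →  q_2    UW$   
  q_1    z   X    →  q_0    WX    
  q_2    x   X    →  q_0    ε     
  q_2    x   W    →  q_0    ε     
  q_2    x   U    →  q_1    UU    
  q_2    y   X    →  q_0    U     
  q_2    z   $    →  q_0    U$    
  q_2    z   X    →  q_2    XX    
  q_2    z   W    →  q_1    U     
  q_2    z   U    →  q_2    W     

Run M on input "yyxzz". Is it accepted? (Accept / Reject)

(q_0, yyxzz, $) ⊢ (q_0, yxzz, U$) ⊢ (q_1, yxzz, XU$) ⊢ (q_2, xzz, WXU$) ⊢ (q_0, zz, XU$)
No transition applies at (q_0, zz, XU$); input not fully consumed.

Reject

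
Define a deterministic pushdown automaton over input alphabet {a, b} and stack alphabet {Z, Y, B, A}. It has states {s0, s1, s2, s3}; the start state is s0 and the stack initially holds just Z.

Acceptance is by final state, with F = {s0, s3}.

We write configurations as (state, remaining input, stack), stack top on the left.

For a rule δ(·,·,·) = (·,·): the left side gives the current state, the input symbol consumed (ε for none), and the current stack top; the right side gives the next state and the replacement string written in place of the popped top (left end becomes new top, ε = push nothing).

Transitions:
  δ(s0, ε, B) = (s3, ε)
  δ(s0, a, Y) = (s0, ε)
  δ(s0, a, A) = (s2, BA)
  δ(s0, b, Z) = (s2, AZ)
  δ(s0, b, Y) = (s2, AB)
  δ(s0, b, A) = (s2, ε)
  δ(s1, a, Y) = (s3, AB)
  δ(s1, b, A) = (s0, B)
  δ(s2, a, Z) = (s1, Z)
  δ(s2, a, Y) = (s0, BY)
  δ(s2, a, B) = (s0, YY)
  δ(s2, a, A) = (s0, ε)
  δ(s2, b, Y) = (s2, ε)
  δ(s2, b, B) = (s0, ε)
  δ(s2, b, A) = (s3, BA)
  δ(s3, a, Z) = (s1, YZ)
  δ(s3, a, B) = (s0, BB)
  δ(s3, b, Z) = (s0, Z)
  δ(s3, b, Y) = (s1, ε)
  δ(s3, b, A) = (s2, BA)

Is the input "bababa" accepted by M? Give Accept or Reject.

Accept

(s0, bababa, Z)
  read b, top Z: go to s2, push AZ → (s2, ababa, AZ)
  read a, top A: go to s0, push ε → (s0, baba, Z)
  read b, top Z: go to s2, push AZ → (s2, aba, AZ)
  read a, top A: go to s0, push ε → (s0, ba, Z)
  read b, top Z: go to s2, push AZ → (s2, a, AZ)
  read a, top A: go to s0, push ε → (s0, ε, Z)
All input consumed; state s0 ∈ F.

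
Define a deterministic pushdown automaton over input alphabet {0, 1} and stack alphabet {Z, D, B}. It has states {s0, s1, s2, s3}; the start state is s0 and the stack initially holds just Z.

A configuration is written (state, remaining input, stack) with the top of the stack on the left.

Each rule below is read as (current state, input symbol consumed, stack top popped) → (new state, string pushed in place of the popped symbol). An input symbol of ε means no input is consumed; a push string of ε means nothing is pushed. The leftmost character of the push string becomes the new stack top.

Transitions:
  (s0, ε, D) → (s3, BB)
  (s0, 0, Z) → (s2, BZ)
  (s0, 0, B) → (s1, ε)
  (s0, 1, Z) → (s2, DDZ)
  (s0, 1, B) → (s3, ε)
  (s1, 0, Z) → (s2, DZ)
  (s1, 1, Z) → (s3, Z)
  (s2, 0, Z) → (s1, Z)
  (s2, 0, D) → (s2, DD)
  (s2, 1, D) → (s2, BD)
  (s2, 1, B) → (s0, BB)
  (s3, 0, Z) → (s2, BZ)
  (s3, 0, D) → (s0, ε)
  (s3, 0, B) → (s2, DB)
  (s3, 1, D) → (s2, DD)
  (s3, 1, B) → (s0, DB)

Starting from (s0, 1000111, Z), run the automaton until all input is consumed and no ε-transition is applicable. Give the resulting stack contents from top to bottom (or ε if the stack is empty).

BDDDDDZ

(s0, 1000111, Z) ⊢ (s2, 000111, DDZ) ⊢ (s2, 00111, DDDZ) ⊢ (s2, 0111, DDDDZ) ⊢ (s2, 111, DDDDDZ) ⊢ (s2, 11, BDDDDDZ) ⊢ (s0, 1, BBDDDDDZ) ⊢ (s3, ε, BDDDDDZ)
All input consumed in state s3 with stack BDDDDDZ.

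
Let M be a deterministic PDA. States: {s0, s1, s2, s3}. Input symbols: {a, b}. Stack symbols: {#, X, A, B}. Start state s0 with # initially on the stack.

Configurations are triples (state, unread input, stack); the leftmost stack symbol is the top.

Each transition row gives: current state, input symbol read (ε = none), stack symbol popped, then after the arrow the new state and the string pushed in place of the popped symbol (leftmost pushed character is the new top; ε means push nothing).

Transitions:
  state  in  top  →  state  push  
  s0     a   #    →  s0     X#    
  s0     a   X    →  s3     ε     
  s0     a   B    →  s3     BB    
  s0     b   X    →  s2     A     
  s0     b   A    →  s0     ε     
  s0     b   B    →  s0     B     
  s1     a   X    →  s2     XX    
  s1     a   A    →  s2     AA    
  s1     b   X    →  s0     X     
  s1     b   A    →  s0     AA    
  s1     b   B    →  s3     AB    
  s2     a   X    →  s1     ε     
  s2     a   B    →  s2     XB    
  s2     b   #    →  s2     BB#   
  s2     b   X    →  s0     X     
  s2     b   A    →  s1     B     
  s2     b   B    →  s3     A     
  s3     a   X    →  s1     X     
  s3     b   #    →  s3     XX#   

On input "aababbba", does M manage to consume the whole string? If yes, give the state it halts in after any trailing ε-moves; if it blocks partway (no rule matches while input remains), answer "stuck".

(s0, aababbba, #)
  read a, top #: go to s0, push X# → (s0, ababbba, X#)
  read a, top X: go to s3, push ε → (s3, babbba, #)
  read b, top #: go to s3, push XX# → (s3, abbba, XX#)
  read a, top X: go to s1, push X → (s1, bbba, XX#)
  read b, top X: go to s0, push X → (s0, bba, XX#)
  read b, top X: go to s2, push A → (s2, ba, AX#)
  read b, top A: go to s1, push B → (s1, a, BX#)
No transition for (s1, a, top B); M blocks with input a remaining.

stuck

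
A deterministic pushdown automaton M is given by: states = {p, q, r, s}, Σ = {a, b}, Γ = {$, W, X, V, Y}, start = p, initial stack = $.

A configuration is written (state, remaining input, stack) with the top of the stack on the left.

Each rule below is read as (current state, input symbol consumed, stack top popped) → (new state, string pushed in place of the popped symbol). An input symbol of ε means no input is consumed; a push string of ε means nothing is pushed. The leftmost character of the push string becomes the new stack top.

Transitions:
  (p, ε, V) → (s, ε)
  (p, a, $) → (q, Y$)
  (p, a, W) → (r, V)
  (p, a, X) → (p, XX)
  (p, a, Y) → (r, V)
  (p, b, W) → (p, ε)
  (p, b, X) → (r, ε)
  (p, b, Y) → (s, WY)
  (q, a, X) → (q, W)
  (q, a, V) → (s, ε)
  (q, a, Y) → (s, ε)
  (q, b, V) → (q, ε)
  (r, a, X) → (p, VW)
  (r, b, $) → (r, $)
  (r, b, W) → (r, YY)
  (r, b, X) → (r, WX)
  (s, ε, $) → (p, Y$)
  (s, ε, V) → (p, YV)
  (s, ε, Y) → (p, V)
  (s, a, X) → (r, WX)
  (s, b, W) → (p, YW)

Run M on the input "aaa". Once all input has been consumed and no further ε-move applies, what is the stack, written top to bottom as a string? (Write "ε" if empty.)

(p, aaa, $)
  read a, top $: go to q, push Y$ → (q, aa, Y$)
  read a, top Y: go to s, push ε → (s, a, $)
  ε-move, top $: go to p, push Y$ → (p, a, Y$)
  read a, top Y: go to r, push V → (r, ε, V$)
All input consumed in state r with stack V$.

V$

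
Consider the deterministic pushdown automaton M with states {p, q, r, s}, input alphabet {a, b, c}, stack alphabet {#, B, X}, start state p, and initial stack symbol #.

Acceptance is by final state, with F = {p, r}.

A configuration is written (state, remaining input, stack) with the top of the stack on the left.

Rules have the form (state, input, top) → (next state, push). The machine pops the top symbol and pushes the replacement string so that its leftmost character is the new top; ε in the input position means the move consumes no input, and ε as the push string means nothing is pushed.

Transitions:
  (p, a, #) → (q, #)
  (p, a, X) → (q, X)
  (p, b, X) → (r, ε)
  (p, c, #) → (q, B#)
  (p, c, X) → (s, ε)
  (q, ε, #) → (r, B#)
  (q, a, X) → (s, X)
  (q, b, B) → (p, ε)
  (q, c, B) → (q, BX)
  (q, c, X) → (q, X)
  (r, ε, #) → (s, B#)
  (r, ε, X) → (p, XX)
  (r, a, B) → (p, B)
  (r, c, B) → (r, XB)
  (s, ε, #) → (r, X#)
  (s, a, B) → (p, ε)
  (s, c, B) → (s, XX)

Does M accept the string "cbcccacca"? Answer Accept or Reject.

(p, cbcccacca, #) ⊢ (q, bcccacca, B#) ⊢ (p, cccacca, #) ⊢ (q, ccacca, B#) ⊢ (q, cacca, BX#) ⊢ (q, acca, BXX#)
No transition applies at (q, acca, BXX#); input not fully consumed.

Reject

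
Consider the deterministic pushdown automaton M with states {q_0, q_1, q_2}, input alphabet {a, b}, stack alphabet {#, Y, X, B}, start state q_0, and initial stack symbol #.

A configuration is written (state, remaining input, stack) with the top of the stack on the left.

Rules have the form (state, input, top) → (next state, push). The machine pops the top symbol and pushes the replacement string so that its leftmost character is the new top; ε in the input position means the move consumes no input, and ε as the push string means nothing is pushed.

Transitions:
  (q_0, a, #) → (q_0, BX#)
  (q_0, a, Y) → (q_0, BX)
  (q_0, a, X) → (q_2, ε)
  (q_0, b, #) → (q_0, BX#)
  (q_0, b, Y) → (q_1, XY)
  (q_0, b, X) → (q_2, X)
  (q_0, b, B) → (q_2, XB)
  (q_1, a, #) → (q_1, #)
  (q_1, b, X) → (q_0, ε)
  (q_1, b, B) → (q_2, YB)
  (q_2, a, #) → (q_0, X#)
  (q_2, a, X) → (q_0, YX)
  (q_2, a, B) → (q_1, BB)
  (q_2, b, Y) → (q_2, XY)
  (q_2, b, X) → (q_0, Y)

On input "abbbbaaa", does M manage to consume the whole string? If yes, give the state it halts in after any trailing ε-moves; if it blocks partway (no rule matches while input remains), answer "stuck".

(q_0, abbbbaaa, #) ⊢ (q_0, bbbbaaa, BX#) ⊢ (q_2, bbbaaa, XBX#) ⊢ (q_0, bbaaa, YBX#) ⊢ (q_1, baaa, XYBX#) ⊢ (q_0, aaa, YBX#) ⊢ (q_0, aa, BXBX#)
No transition for (q_0, a, top B); M blocks with input aa remaining.

stuck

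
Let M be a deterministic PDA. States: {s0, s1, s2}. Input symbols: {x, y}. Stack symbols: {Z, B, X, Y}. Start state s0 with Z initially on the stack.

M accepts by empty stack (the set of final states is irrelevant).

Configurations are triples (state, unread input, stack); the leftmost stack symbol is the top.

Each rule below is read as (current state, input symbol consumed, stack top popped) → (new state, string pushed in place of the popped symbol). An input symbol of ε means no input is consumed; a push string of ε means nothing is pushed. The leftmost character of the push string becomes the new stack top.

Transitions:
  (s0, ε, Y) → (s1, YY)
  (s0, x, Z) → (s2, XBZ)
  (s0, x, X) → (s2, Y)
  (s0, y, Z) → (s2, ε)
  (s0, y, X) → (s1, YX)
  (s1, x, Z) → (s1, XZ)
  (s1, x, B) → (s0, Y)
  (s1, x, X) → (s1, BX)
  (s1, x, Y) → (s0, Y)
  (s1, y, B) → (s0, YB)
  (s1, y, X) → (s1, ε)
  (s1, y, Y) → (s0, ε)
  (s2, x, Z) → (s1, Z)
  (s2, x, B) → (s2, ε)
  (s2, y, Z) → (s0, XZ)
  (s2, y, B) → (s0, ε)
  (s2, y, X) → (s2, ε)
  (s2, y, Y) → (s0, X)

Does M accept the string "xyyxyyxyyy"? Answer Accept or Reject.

Accept

(s0, xyyxyyxyyy, Z)
  read x, top Z: go to s2, push XBZ → (s2, yyxyyxyyy, XBZ)
  read y, top X: go to s2, push ε → (s2, yxyyxyyy, BZ)
  read y, top B: go to s0, push ε → (s0, xyyxyyy, Z)
  read x, top Z: go to s2, push XBZ → (s2, yyxyyy, XBZ)
  read y, top X: go to s2, push ε → (s2, yxyyy, BZ)
  read y, top B: go to s0, push ε → (s0, xyyy, Z)
  read x, top Z: go to s2, push XBZ → (s2, yyy, XBZ)
  read y, top X: go to s2, push ε → (s2, yy, BZ)
  read y, top B: go to s0, push ε → (s0, y, Z)
  read y, top Z: go to s2, push ε → (s2, ε, ε)
All input consumed and the stack is empty.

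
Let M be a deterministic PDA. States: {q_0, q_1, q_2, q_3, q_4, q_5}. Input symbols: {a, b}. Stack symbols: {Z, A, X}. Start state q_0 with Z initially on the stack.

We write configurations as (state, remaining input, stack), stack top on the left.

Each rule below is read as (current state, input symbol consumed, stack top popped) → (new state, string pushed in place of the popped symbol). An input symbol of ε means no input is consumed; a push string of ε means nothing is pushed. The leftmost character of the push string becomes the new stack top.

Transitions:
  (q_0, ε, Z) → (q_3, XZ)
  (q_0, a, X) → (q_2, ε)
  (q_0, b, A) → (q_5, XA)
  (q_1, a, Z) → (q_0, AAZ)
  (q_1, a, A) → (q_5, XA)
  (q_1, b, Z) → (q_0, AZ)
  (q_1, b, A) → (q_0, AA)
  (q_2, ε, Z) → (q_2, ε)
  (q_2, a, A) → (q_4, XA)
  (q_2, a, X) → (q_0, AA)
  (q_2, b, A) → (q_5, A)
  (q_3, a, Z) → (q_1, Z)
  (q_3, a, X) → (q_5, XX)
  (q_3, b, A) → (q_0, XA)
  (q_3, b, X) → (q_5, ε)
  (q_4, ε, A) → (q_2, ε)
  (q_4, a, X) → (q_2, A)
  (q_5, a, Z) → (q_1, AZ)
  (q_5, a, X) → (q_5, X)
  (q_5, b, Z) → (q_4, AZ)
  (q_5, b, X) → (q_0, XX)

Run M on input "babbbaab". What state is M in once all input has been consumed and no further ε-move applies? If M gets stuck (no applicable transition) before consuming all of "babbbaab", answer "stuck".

q_5

(q_0, babbbaab, Z)
  ε-move, top Z: go to q_3, push XZ → (q_3, babbbaab, XZ)
  read b, top X: go to q_5, push ε → (q_5, abbbaab, Z)
  read a, top Z: go to q_1, push AZ → (q_1, bbbaab, AZ)
  read b, top A: go to q_0, push AA → (q_0, bbaab, AAZ)
  read b, top A: go to q_5, push XA → (q_5, baab, XAAZ)
  read b, top X: go to q_0, push XX → (q_0, aab, XXAAZ)
  read a, top X: go to q_2, push ε → (q_2, ab, XAAZ)
  read a, top X: go to q_0, push AA → (q_0, b, AAAAZ)
  read b, top A: go to q_5, push XA → (q_5, ε, XAAAAZ)
All input consumed; M is in state q_5.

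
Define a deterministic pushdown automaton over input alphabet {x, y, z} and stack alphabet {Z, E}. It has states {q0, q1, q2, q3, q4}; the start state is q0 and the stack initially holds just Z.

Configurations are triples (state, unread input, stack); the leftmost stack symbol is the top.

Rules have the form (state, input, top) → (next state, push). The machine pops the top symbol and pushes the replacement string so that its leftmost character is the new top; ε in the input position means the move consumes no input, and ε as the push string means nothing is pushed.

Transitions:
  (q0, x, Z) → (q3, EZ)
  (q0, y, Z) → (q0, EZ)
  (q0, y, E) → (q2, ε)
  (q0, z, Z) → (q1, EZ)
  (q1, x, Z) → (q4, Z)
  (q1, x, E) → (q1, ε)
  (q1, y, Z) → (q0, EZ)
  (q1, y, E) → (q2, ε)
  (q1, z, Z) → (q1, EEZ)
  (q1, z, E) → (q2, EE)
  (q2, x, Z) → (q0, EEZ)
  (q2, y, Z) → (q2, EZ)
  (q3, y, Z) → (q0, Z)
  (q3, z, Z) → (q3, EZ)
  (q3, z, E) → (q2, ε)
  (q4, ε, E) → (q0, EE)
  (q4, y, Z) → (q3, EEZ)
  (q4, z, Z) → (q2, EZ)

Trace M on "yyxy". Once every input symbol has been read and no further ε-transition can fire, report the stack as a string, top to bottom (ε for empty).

(q0, yyxy, Z)
  read y, top Z: go to q0, push EZ → (q0, yxy, EZ)
  read y, top E: go to q2, push ε → (q2, xy, Z)
  read x, top Z: go to q0, push EEZ → (q0, y, EEZ)
  read y, top E: go to q2, push ε → (q2, ε, EZ)
All input consumed in state q2 with stack EZ.

EZ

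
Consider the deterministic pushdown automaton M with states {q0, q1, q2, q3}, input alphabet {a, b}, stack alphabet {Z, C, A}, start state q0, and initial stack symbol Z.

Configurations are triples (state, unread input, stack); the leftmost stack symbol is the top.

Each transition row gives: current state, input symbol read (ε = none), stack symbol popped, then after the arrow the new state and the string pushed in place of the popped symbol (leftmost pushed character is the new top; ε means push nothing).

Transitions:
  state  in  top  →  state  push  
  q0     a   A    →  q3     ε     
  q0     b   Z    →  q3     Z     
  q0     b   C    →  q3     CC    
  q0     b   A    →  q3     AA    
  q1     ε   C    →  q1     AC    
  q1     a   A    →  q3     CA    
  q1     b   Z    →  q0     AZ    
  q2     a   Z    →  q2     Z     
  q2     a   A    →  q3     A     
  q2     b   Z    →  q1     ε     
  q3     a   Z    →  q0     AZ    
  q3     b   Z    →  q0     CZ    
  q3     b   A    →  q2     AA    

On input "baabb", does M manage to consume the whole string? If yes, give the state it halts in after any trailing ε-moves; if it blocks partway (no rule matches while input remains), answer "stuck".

(q0, baabb, Z)
  read b, top Z: go to q3, push Z → (q3, aabb, Z)
  read a, top Z: go to q0, push AZ → (q0, abb, AZ)
  read a, top A: go to q3, push ε → (q3, bb, Z)
  read b, top Z: go to q0, push CZ → (q0, b, CZ)
  read b, top C: go to q3, push CC → (q3, ε, CCZ)
All input consumed; M is in state q3.

q3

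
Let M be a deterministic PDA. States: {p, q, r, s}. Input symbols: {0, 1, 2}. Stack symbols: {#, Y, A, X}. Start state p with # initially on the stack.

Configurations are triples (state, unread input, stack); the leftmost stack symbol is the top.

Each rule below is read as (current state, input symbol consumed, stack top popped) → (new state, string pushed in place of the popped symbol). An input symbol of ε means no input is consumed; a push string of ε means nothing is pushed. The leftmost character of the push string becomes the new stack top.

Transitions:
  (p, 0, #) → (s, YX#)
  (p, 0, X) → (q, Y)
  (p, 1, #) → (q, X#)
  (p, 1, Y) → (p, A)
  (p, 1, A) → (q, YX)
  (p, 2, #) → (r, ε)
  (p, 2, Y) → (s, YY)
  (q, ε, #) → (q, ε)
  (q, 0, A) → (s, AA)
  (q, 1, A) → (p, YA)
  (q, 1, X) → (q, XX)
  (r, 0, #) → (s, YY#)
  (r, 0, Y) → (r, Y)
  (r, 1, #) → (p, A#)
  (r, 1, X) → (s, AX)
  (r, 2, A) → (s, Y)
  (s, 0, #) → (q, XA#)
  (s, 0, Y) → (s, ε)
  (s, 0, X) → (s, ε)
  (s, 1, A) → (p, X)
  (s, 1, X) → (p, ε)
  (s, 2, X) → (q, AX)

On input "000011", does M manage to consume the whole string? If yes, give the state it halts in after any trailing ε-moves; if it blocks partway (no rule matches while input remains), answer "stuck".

(p, 000011, #)
  read 0, top #: go to s, push YX# → (s, 00011, YX#)
  read 0, top Y: go to s, push ε → (s, 0011, X#)
  read 0, top X: go to s, push ε → (s, 011, #)
  read 0, top #: go to q, push XA# → (q, 11, XA#)
  read 1, top X: go to q, push XX → (q, 1, XXA#)
  read 1, top X: go to q, push XX → (q, ε, XXXA#)
All input consumed; M is in state q.

q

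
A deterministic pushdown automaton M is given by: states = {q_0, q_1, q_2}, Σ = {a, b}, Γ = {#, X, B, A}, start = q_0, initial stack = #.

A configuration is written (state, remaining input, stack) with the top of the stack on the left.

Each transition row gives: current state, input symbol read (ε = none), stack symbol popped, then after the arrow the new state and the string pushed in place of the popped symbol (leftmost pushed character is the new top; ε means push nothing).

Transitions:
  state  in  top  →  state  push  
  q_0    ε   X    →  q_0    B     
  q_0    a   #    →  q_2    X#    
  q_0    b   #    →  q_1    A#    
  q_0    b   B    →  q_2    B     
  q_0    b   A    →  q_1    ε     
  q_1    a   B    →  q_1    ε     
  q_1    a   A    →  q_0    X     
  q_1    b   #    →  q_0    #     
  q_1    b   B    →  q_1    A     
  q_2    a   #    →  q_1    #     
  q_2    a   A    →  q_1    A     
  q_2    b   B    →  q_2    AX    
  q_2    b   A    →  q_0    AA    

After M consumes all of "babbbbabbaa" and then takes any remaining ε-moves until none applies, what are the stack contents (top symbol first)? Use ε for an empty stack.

BXX#

(q_0, babbbbabbaa, #) ⊢ (q_1, abbbbabbaa, A#) ⊢ (q_0, bbbbabbaa, X#) ⊢ (q_0, bbbbabbaa, B#) ⊢ (q_2, bbbabbaa, B#) ⊢ (q_2, bbabbaa, AX#) ⊢ (q_0, babbaa, AAX#) ⊢ (q_1, abbaa, AX#) ⊢ (q_0, bbaa, XX#) ⊢ (q_0, bbaa, BX#) ⊢ (q_2, baa, BX#) ⊢ (q_2, aa, AXX#) ⊢ (q_1, a, AXX#) ⊢ (q_0, ε, XXX#) ⊢ (q_0, ε, BXX#)
All input consumed in state q_0 with stack BXX#.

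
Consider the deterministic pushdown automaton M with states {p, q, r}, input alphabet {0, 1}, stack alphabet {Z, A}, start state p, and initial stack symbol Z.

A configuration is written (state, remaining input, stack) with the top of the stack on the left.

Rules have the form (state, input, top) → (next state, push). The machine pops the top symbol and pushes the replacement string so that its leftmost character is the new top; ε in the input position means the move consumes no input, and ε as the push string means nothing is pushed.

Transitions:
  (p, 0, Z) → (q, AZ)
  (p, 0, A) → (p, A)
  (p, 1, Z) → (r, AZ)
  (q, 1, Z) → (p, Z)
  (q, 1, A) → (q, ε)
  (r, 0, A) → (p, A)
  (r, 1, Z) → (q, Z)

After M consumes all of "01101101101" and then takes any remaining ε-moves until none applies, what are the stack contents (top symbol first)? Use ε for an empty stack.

Z

(p, 01101101101, Z)
  read 0, top Z: go to q, push AZ → (q, 1101101101, AZ)
  read 1, top A: go to q, push ε → (q, 101101101, Z)
  read 1, top Z: go to p, push Z → (p, 01101101, Z)
  read 0, top Z: go to q, push AZ → (q, 1101101, AZ)
  read 1, top A: go to q, push ε → (q, 101101, Z)
  read 1, top Z: go to p, push Z → (p, 01101, Z)
  read 0, top Z: go to q, push AZ → (q, 1101, AZ)
  read 1, top A: go to q, push ε → (q, 101, Z)
  read 1, top Z: go to p, push Z → (p, 01, Z)
  read 0, top Z: go to q, push AZ → (q, 1, AZ)
  read 1, top A: go to q, push ε → (q, ε, Z)
All input consumed in state q with stack Z.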